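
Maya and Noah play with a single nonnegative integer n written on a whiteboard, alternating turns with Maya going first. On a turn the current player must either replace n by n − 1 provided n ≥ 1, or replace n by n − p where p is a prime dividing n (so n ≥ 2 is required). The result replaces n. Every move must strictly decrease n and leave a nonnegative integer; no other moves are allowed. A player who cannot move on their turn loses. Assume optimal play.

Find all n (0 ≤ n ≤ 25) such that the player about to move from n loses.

Work bottom-up. With no move the player to move loses. Otherwise the position is W if at least one move leads to an L position for the opponent, and L if every move leads to a W.
n=0: no move → L
n=1: W (go to 0, an L position)
n=2: W (go to 0, an L position)
n=3: W (go to 0, an L position)
n=4: L (options 2(W), 3(W) are all W)
n=5: W (go to 0, an L position)
n=6: W (go to 4, an L position)
n=7: W (go to 0, an L position)
n=8: L (options 6(W), 7(W) are all W)
n=9: W (go to 8, an L position)
n=10: W (go to 8, an L position)
n=11: W (go to 0, an L position)
n=12: L (options 9(W), 10(W), 11(W) are all W)
n=13: W (go to 0, an L position)
n=14: W (go to 12, an L position)
n=15: W (go to 12, an L position)
n=16: L (options 14(W), 15(W) are all W)
n=17: W (go to 0, an L position)
n=18: W (go to 16, an L position)
n=19: W (go to 0, an L position)
n=20: L (options 15(W), 18(W), 19(W) are all W)
n=21: W (go to 20, an L position)
n=22: W (go to 20, an L position)
n=23: W (go to 0, an L position)
n=24: L (options 21(W), 22(W), 23(W) are all W)
n=25: W (go to 20, an L position)
The losing starting values of n are exactly the entries labelled L in this table (7 of them).

0, 4, 8, 12, 16, 20, 24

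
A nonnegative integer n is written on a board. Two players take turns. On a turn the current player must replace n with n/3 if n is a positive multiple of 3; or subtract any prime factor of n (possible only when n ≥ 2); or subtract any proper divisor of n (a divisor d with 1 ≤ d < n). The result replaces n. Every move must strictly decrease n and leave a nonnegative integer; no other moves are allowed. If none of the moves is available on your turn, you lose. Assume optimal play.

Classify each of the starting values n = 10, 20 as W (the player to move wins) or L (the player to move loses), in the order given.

Classify positions by backward induction: terminal positions (no move available) are L. From any other position, the mover wins iff some move reaches an L.
n=0: no move → L
n=1: no move → L
n=2: reaches L-position 0 → W
n=3: reaches L-position 0 → W
n=4: only reaches 2(W), 3(W), all W → L
n=5: reaches L-position 0 → W
n=6: reaches L-position 4 → W
n=7: reaches L-position 0 → W
n=8: reaches L-position 4 → W
n=9: only reaches 3(W), 6(W), 8(W), all W → L
n=10: reaches L-position 9 → W
n=11: reaches L-position 0 → W
n=12: reaches L-position 4 → W
n=13: reaches L-position 0 → W
n=14: only reaches 7(W), 12(W), 13(W), all W → L
n=15: reaches L-position 14 → W
n=16: reaches L-position 14 → W
n=17: reaches L-position 0 → W
n=18: reaches L-position 9 → W
n=19: reaches L-position 0 → W
n=20: only reaches 10(W), 15(W), 16(W), 18(W), 19(W), all W → L

10: W, 20: L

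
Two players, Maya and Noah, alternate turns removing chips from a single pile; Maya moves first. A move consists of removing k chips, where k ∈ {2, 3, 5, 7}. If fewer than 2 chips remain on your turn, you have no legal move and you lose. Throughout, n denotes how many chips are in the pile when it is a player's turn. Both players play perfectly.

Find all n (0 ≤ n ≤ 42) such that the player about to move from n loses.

Use the standard recursion: the mover loses at a terminal position; elsewhere, the mover wins exactly when some move hands the opponent an L position.
n=0: no move → L
n=1: no move → L
n=2: can move to 0, which is L ⇒ W
n=3: can move to 1, which is L ⇒ W
n=4: can move to 1, which is L ⇒ W
n=5: can move to 0, which is L ⇒ W
n=6: can move to 1, which is L ⇒ W
n=7: can move to 0, which is L ⇒ W
n=8: can move to 1, which is L ⇒ W
n=9: moves to 7(W), 6(W), 4(W), 2(W); every one is W ⇒ L
n=10: moves to 8(W), 7(W), 5(W), 3(W); every one is W ⇒ L
n=11: can move to 9, which is L ⇒ W
n=12: can move to 10, which is L ⇒ W
n=13: can move to 10, which is L ⇒ W
n=14: can move to 9, which is L ⇒ W
n=15: can move to 10, which is L ⇒ W
n=16: can move to 9, which is L ⇒ W
n=17: can move to 10, which is L ⇒ W
n=18: moves to 16(W), 15(W), 13(W), 11(W); every one is W ⇒ L
n=19: moves to 17(W), 16(W), 14(W), 12(W); every one is W ⇒ L
n=20: can move to 18, which is L ⇒ W
n=21: can move to 19, which is L ⇒ W
n=22: can move to 19, which is L ⇒ W
n=23: can move to 18, which is L ⇒ W
n=24: can move to 19, which is L ⇒ W
n=25: can move to 18, which is L ⇒ W
n=26: can move to 19, which is L ⇒ W
n=27: moves to 25(W), 24(W), 22(W), 20(W); every one is W ⇒ L
n=28: moves to 26(W), 25(W), 23(W), 21(W); every one is W ⇒ L
n=29: can move to 27, which is L ⇒ W
n=30: can move to 28, which is L ⇒ W
n=31: can move to 28, which is L ⇒ W
n=32: can move to 27, which is L ⇒ W
n=33: can move to 28, which is L ⇒ W
n=34: can move to 27, which is L ⇒ W
n=35: can move to 28, which is L ⇒ W
n=36: moves to 34(W), 33(W), 31(W), 29(W); every one is W ⇒ L
n=37: moves to 35(W), 34(W), 32(W), 30(W); every one is W ⇒ L
n=38: can move to 36, which is L ⇒ W
n=39: can move to 37, which is L ⇒ W
n=40: can move to 37, which is L ⇒ W
n=41: can move to 36, which is L ⇒ W
n=42: can move to 37, which is L ⇒ W
Reading off the rows marked L gives the requested list; there are 10 such values of n.

0, 1, 9, 10, 18, 19, 27, 28, 36, 37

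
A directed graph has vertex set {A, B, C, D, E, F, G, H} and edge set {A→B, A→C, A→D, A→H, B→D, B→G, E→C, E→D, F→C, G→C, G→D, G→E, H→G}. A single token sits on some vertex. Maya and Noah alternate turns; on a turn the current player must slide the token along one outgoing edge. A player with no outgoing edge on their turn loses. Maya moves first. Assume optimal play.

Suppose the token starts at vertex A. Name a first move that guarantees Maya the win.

Move to H.

Use the standard recursion: the mover loses at a terminal position; elsewhere, the mover wins exactly when some move hands the opponent an L position.
Every edge goes from a vertex to one that appears earlier in the order C, D, E, G, B, H, F, A, so processing vertices in that order labels each vertex after all of its successors.
C: no outgoing edge → L
D: no outgoing edge → L
E: →D(L), so W
G: →D(L), so W
B: →D(L), so W
H: →G(W) only, which is W, so L
F: →C(L), so W
A: →H(L), so W
From A, the L positions reachable in one move are: H, D, C. Any move reaching one of these is winning.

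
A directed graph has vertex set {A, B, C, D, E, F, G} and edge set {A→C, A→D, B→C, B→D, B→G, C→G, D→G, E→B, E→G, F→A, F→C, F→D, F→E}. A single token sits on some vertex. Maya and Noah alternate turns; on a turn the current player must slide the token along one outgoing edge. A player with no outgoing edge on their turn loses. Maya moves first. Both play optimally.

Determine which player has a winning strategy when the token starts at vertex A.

Noah wins.

Work bottom-up. With no move the player to move loses. Otherwise the position is W if at least one move leads to an L position for the opponent, and L if every move leads to a W.
Every edge goes from a vertex to one that appears earlier in the order G, C, D, B, E, A, F, so processing vertices in that order labels each vertex after all of its successors.
G: no outgoing edge → L
C: reaches L-position G → W
D: reaches L-position G → W
B: reaches L-position G → W
E: reaches L-position G → W
A: only reaches D(W), C(W), all W → L
F: reaches L-position A → W
The starting position A is L: whatever Maya does, the opponent receives a W position.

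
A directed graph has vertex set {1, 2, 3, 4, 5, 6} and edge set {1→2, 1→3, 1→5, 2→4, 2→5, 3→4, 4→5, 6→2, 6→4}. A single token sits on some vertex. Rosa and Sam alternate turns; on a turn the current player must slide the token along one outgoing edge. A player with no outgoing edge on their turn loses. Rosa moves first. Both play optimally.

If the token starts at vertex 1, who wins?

Positions with no move are L. A position that does have a move is losing for the player to move precisely when every available move leads to a winning position for the opponent. Fill in the labels:
Every edge goes from a vertex to one that appears earlier in the order 5, 4, 2, 6, 3, 1, so processing vertices in that order labels each vertex after all of its successors.
5: no outgoing edge → L
4: W (go to 5, an L position)
2: W (go to 5, an L position)
6: L (options 2(W), 4(W) are all W)
3: L (sole option 4(W) is W)
1: W (go to 3, an L position)
From 1 Rosa can move to 3, reaching an L position.

Rosa wins.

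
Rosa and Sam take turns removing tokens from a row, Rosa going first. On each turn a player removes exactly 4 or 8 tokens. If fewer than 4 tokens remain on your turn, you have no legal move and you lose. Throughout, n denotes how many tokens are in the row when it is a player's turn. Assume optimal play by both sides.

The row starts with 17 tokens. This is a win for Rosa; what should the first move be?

Remove 4, leaving 13.

Classify positions by backward induction: terminal positions (no move available) are L. From any other position, the mover wins iff some move reaches an L.
n=0: no move → L
n=1: no move → L
n=2: no move → L
n=3: no move → L
n=4: W (go to 0, an L position)
n=5: W (go to 1, an L position)
n=6: W (go to 2, an L position)
n=7: W (go to 3, an L position)
n=8: W (go to 0, an L position)
n=9: W (go to 1, an L position)
n=10: W (go to 2, an L position)
n=11: W (go to 3, an L position)
n=12: L (options 8(W), 4(W) are all W)
n=13: L (options 9(W), 5(W) are all W)
n=14: L (options 10(W), 6(W) are all W)
n=15: L (options 11(W), 7(W) are all W)
n=16: W (go to 12, an L position)
n=17: W (go to 13, an L position)
From 17, the L positions reachable in one move are: 13.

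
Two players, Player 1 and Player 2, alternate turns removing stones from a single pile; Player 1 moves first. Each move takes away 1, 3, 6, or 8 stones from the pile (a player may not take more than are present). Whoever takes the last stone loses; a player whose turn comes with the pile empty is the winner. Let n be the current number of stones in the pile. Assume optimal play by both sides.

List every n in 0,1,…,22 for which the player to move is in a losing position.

1, 3, 5, 10, 12, 14, 19, 21

Work bottom-up. With no move the player to move wins. Otherwise the position is W if at least one move leads to an L position for the opponent, and L if every move leads to a W.
n=0: no move; the opponent has just taken the last stone and therefore loses → W
n=1: the only move is to 0(W), a W ⇒ L
n=2: can move to 1, which is L ⇒ W
n=3: moves to 2(W), 0(W); every one is W ⇒ L
n=4: can move to 3, which is L ⇒ W
n=5: moves to 4(W), 2(W); every one is W ⇒ L
n=6: can move to 5, which is L ⇒ W
n=7: can move to 1, which is L ⇒ W
n=8: can move to 5, which is L ⇒ W
n=9: can move to 3, which is L ⇒ W
n=10: moves to 9(W), 7(W), 4(W), 2(W); every one is W ⇒ L
n=11: can move to 10, which is L ⇒ W
n=12: moves to 11(W), 9(W), 6(W), 4(W); every one is W ⇒ L
n=13: can move to 12, which is L ⇒ W
n=14: moves to 13(W), 11(W), 8(W), 6(W); every one is W ⇒ L
n=15: can move to 14, which is L ⇒ W
n=16: can move to 10, which is L ⇒ W
n=17: can move to 14, which is L ⇒ W
n=18: can move to 12, which is L ⇒ W
n=19: moves to 18(W), 16(W), 13(W), 11(W); every one is W ⇒ L
n=20: can move to 19, which is L ⇒ W
n=21: moves to 20(W), 18(W), 15(W), 13(W); every one is W ⇒ L
n=22: can move to 21, which is L ⇒ W
Reading off the rows marked L gives the requested list; there are 8 such values of n.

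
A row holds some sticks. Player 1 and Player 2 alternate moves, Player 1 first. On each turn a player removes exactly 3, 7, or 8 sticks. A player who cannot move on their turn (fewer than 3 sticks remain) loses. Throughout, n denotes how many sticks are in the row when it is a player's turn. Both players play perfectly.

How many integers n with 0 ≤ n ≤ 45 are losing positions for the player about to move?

18

Positions with no move are L. A position that does have a move is losing for the player to move precisely when every available move leads to a winning position for the opponent. Fill in the labels:
n=0: no move → L
n=1: no move → L
n=2: no move → L
n=3: →0(L), so W
n=4: →1(L), so W
n=5: →2(L), so W
n=6: →3(W) only, which is W, so L
n=7: →0(L), so W
n=8: →1(L), so W
n=9: →6(L), so W
n=10: →2(L), so W
n=11: →8(W), 4(W), 3(W) — all W, so L
n=12: →9(W), 5(W), 4(W) — all W, so L
n=13: →6(L), so W
n=14: →11(L), so W
n=15: →12(L), so W
n=16: →13(W), 9(W), 8(W) — all W, so L
n=17: →14(W), 10(W), 9(W) — all W, so L
n=18: →11(L), so W
n=19: →16(L), so W
n=20: →17(L), so W
n=21: →18(W), 14(W), 13(W) — all W, so L
n=22: →19(W), 15(W), 14(W) — all W, so L
n=23: →16(L), so W
n=24: →21(L), so W
n=25: →22(L), so W
n=26: →23(W), 19(W), 18(W) — all W, so L
n=27: →24(W), 20(W), 19(W) — all W, so L
n=28: →21(L), so W
n=29: →26(L), so W
n=30: →27(L), so W
n=31: →28(W), 24(W), 23(W) — all W, so L
n=32: →29(W), 25(W), 24(W) — all W, so L
n=33: →26(L), so W
n=34: →31(L), so W
n=35: →32(L), so W
n=36: →33(W), 29(W), 28(W) — all W, so L
n=37: →34(W), 30(W), 29(W) — all W, so L
n=38: →31(L), so W
n=39: →36(L), so W
n=40: →37(L), so W
n=41: →38(W), 34(W), 33(W) — all W, so L
n=42: →39(W), 35(W), 34(W) — all W, so L
n=43: →36(L), so W
n=44: →41(L), so W
n=45: →42(L), so W
L entries with 0 ≤ n ≤ 45: n = 0, 1, 2, 6, 11, 12, 16, 17, 21, 22, 26, 27, 31, 32, 36, 37, 41, 42; that makes 18.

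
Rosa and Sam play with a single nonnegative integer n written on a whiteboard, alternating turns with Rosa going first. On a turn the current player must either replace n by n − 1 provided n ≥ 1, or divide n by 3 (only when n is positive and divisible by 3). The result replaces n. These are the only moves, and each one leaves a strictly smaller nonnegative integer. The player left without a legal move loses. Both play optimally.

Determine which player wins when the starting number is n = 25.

Compute win/loss labels from the base case upward. A position with no move is L. Any other position is W if it can reach an L in one move, else L.
n=0: no move → L
n=1: W (go to 0, an L position)
n=2: L (sole option 1(W) is W)
n=3: W (go to 2, an L position)
n=4: L (sole option 3(W) is W)
n=5: W (go to 4, an L position)
n=6: W (go to 2, an L position)
n=7: L (sole option 6(W) is W)
n=8: W (go to 7, an L position)
n=9: L (options 3(W), 8(W) are all W)
n=10: W (go to 9, an L position)
n=11: L (sole option 10(W) is W)
n=12: W (go to 4, an L position)
n=13: L (sole option 12(W) is W)
n=14: W (go to 13, an L position)
n=15: L (options 5(W), 14(W) are all W)
n=16: W (go to 15, an L position)
n=17: L (sole option 16(W) is W)
n=18: W (go to 17, an L position)
n=19: L (sole option 18(W) is W)
n=20: W (go to 19, an L position)
n=21: W (go to 7, an L position)
n=22: L (sole option 21(W) is W)
n=23: W (go to 22, an L position)
n=24: L (options 8(W), 23(W) are all W)
n=25: W (go to 24, an L position)
From 25 Rosa can move to 24, reaching an L position.

Rosa wins.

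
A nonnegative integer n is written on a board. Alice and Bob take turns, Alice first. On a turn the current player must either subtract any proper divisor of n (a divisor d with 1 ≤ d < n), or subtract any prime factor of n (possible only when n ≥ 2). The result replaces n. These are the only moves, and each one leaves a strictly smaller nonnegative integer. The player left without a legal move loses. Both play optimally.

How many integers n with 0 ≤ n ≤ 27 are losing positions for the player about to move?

Classify positions by backward induction: terminal positions (no move available) are L. From any other position, the mover wins iff some move reaches an L.
n=0: no move → L
n=1: no move → L
n=2: →0(L), so W
n=3: →0(L), so W
n=4: →2(W), 3(W) — all W, so L
n=5: →0(L), so W
n=6: →4(L), so W
n=7: →0(L), so W
n=8: →4(L), so W
n=9: →6(W), 8(W) — all W, so L
n=10: →9(L), so W
n=11: →0(L), so W
n=12: →9(L), so W
n=13: →0(L), so W
n=14: →7(W), 12(W), 13(W) — all W, so L
n=15: →14(L), so W
n=16: →14(L), so W
n=17: →0(L), so W
n=18: →9(L), so W
n=19: →0(L), so W
n=20: →10(W), 15(W), 16(W), 18(W), 19(W) — all W, so L
n=21: →14(L), so W
n=22: →20(L), so W
n=23: →0(L), so W
n=24: →20(L), so W
n=25: →20(L), so W
n=26: →13(W), 24(W), 25(W) — all W, so L
n=27: →26(L), so W
L entries with 0 ≤ n ≤ 27: n = 0, 1, 4, 9, 14, 20, 26; that makes 7.

7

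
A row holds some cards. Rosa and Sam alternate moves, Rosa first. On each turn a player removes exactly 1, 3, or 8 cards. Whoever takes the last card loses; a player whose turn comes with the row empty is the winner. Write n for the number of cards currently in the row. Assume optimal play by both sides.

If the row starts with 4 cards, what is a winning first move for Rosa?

Remove 1, leaving 3.

Classify positions by backward induction: terminal positions (no move available) are W. From any other position, the mover wins iff some move reaches an L.
n=0: no move; the opponent has just taken the last card and therefore loses → W
n=1: only reaches 0(W), which is W → L
n=2: reaches L-position 1 → W
n=3: only reaches 2(W), 0(W), all W → L
n=4: reaches L-position 3 → W
From 4, the L positions reachable in one move are: 3, 1. Any move reaching one of these is winning.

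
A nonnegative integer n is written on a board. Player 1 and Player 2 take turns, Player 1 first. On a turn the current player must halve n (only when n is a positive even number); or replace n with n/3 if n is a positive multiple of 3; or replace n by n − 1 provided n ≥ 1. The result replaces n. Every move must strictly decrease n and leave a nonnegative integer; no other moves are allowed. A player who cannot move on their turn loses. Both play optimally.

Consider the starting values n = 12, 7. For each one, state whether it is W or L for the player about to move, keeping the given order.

Use the standard recursion: the mover loses at a terminal position; elsewhere, the mover wins exactly when some move hands the opponent an L position.
n=0: no move → L
n=1: can move to 0, which is L ⇒ W
n=2: the only move is to 1(W), a W ⇒ L
n=3: can move to 2, which is L ⇒ W
n=4: can move to 2, which is L ⇒ W
n=5: the only move is to 4(W), a W ⇒ L
n=6: can move to 2, which is L ⇒ W
n=7: the only move is to 6(W), a W ⇒ L
n=8: can move to 7, which is L ⇒ W
n=9: moves to 3(W), 8(W); every one is W ⇒ L
n=10: can move to 5, which is L ⇒ W
n=11: the only move is to 10(W), a W ⇒ L
n=12: can move to 11, which is L ⇒ W

12: W, 7: L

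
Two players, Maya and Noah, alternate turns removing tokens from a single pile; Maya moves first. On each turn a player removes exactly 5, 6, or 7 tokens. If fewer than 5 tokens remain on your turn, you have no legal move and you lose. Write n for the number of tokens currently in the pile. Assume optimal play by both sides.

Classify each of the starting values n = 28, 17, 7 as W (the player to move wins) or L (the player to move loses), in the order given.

28: L, 17: W, 7: W

Build the W/L table. Terminal = L. A non-terminal position is W if it has a move to some L; otherwise it is L.
n=0: no move → L
n=1: no move → L
n=2: no move → L
n=3: no move → L
n=4: no move → L
n=5: →0(L), so W
n=6: →1(L), so W
n=7: →2(L), so W
n=8: →3(L), so W
n=9: →4(L), so W
n=10: →4(L), so W
n=11: →4(L), so W
n=12: →7(W), 6(W), 5(W) — all W, so L
n=13: →8(W), 7(W), 6(W) — all W, so L
n=14: →9(W), 8(W), 7(W) — all W, so L
n=15: →10(W), 9(W), 8(W) — all W, so L
n=16: →11(W), 10(W), 9(W) — all W, so L
n=17: →12(L), so W
n=18: →13(L), so W
n=19: →14(L), so W
n=20: →15(L), so W
n=21: →16(L), so W
n=22: →16(L), so W
n=23: →16(L), so W
n=24: →19(W), 18(W), 17(W) — all W, so L
n=25: →20(W), 19(W), 18(W) — all W, so L
n=26: →21(W), 20(W), 19(W) — all W, so L
n=27: →22(W), 21(W), 20(W) — all W, so L
n=28: →23(W), 22(W), 21(W) — all W, so L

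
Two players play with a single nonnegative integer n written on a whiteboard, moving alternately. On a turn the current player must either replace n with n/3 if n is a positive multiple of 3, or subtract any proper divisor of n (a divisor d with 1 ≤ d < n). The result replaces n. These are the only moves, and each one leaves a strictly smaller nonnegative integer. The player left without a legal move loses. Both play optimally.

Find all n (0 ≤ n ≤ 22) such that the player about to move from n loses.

0, 1, 4, 7, 9, 11, 13, 15, 17, 19

Positions with no move are L. A position that does have a move is losing for the player to move precisely when every available move leads to a winning position for the opponent. Fill in the labels:
n=0: no move → L
n=1: no move → L
n=2: can move to 1, which is L ⇒ W
n=3: can move to 1, which is L ⇒ W
n=4: moves to 2(W), 3(W); every one is W ⇒ L
n=5: can move to 4, which is L ⇒ W
n=6: can move to 4, which is L ⇒ W
n=7: the only move is to 6(W), a W ⇒ L
n=8: can move to 4, which is L ⇒ W
n=9: moves to 3(W), 6(W), 8(W); every one is W ⇒ L
n=10: can move to 9, which is L ⇒ W
n=11: the only move is to 10(W), a W ⇒ L
n=12: can move to 4, which is L ⇒ W
n=13: the only move is to 12(W), a W ⇒ L
n=14: can move to 7, which is L ⇒ W
n=15: moves to 5(W), 10(W), 12(W), 14(W); every one is W ⇒ L
n=16: can move to 15, which is L ⇒ W
n=17: the only move is to 16(W), a W ⇒ L
n=18: can move to 9, which is L ⇒ W
n=19: the only move is to 18(W), a W ⇒ L
n=20: can move to 15, which is L ⇒ W
n=21: can move to 7, which is L ⇒ W
n=22: can move to 11, which is L ⇒ W
The losing starting values of n are exactly the entries labelled L in this table (10 of them).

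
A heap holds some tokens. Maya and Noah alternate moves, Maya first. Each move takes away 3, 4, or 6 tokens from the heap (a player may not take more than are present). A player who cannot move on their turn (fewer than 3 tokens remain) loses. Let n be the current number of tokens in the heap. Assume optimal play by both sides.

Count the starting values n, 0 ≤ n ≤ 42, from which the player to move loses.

Classify positions by backward induction: terminal positions (no move available) are L. From any other position, the mover wins iff some move reaches an L.
n=0: no move → L
n=1: no move → L
n=2: no move → L
n=3: W (go to 0, an L position)
n=4: W (go to 1, an L position)
n=5: W (go to 2, an L position)
n=6: W (go to 2, an L position)
n=7: W (go to 1, an L position)
n=8: W (go to 2, an L position)
n=9: L (options 6(W), 5(W), 3(W) are all W)
n=10: L (options 7(W), 6(W), 4(W) are all W)
n=11: L (options 8(W), 7(W), 5(W) are all W)
n=12: W (go to 9, an L position)
n=13: W (go to 10, an L position)
n=14: W (go to 11, an L position)
n=15: W (go to 11, an L position)
n=16: W (go to 10, an L position)
n=17: W (go to 11, an L position)
n=18: L (options 15(W), 14(W), 12(W) are all W)
n=19: L (options 16(W), 15(W), 13(W) are all W)
n=20: L (options 17(W), 16(W), 14(W) are all W)
n=21: W (go to 18, an L position)
n=22: W (go to 19, an L position)
n=23: W (go to 20, an L position)
n=24: W (go to 20, an L position)
n=25: W (go to 19, an L position)
n=26: W (go to 20, an L position)
n=27: L (options 24(W), 23(W), 21(W) are all W)
n=28: L (options 25(W), 24(W), 22(W) are all W)
n=29: L (options 26(W), 25(W), 23(W) are all W)
n=30: W (go to 27, an L position)
n=31: W (go to 28, an L position)
n=32: W (go to 29, an L position)
n=33: W (go to 29, an L position)
n=34: W (go to 28, an L position)
n=35: W (go to 29, an L position)
n=36: L (options 33(W), 32(W), 30(W) are all W)
n=37: L (options 34(W), 33(W), 31(W) are all W)
n=38: L (options 35(W), 34(W), 32(W) are all W)
n=39: W (go to 36, an L position)
n=40: W (go to 37, an L position)
n=41: W (go to 38, an L position)
n=42: W (go to 38, an L position)
L entries with 0 ≤ n ≤ 42: n = 0, 1, 2, 9, 10, 11, 18, 19, 20, 27, 28, 29, 36, 37, 38; that makes 15.

15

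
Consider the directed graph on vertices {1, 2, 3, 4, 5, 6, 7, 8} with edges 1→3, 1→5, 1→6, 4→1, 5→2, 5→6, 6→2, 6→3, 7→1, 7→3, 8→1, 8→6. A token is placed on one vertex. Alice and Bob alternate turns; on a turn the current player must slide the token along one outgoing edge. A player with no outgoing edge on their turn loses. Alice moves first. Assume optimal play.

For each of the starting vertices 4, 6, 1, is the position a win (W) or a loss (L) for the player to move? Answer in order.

4: L, 6: W, 1: W

Label each position W (a win for the player to move) or L (a loss). A position with no legal move is L; any other position is W exactly when some move reaches an L, and L when every move reaches a W.
Every edge goes from a vertex to one that appears earlier in the order 3, 2, 6, 5, 1, 8, 4, 7, so processing vertices in that order labels each vertex after all of its successors.
3: no outgoing edge → L
2: no outgoing edge → L
6: can move to 2, which is L ⇒ W
5: can move to 2, which is L ⇒ W
1: can move to 3, which is L ⇒ W
8: moves to 1(W), 6(W); every one is W ⇒ L
4: the only move is to 1(W), a W ⇒ L
7: can move to 3, which is L ⇒ W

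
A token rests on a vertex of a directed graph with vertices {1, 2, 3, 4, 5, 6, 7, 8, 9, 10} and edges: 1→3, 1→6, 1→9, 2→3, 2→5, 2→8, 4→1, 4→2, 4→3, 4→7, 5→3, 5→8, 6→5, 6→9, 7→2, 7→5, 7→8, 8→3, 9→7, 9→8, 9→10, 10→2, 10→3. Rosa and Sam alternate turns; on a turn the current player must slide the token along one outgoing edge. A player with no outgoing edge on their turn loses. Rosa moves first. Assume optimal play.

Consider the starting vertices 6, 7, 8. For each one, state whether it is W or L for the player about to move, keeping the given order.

6: L, 7: L, 8: W

Build the W/L table. Terminal = L. A non-terminal position is W if it has a move to some L; otherwise it is L.
Every edge goes from a vertex to one that appears earlier in the order 3, 8, 5, 2, 7, 10, 9, 6, 1, 4, so processing vertices in that order labels each vertex after all of its successors.
3: no outgoing edge → L
8: →3(L), so W
5: →3(L), so W
2: →3(L), so W
7: →2(W), 5(W), 8(W) — all W, so L
10: →3(L), so W
9: →7(L), so W
6: →9(W), 5(W) — all W, so L
1: →6(L), so W
4: →7(L), so W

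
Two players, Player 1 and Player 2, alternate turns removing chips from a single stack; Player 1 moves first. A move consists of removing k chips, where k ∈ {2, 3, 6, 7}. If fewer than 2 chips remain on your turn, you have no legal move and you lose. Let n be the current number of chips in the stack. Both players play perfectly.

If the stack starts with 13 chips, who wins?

Label each position W (a win for the player to move) or L (a loss). A position with no legal move is L; any other position is W exactly when some move reaches an L, and L when every move reaches a W.
n=0: no move → L
n=1: no move → L
n=2: reaches L-position 0 → W
n=3: reaches L-position 1 → W
n=4: reaches L-position 1 → W
n=5: only reaches 3(W), 2(W), all W → L
n=6: reaches L-position 0 → W
n=7: reaches L-position 5 → W
n=8: reaches L-position 5 → W
n=9: only reaches 7(W), 6(W), 3(W), 2(W), all W → L
n=10: only reaches 8(W), 7(W), 4(W), 3(W), all W → L
n=11: reaches L-position 9 → W
n=12: reaches L-position 10 → W
n=13: reaches L-position 10 → W
From 13 Player 1 can remove 3, leaving 10, reaching an L position.

Player 1 wins.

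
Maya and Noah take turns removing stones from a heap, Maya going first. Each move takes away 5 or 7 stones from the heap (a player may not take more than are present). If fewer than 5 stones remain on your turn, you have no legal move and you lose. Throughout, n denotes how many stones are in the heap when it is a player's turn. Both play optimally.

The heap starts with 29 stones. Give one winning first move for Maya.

Label each position W (a win for the player to move) or L (a loss). A position with no legal move is L; any other position is W exactly when some move reaches an L, and L when every move reaches a W.
n=0: no move → L
n=1: no move → L
n=2: no move → L
n=3: no move → L
n=4: no move → L
n=5: →0(L), so W
n=6: →1(L), so W
n=7: →2(L), so W
n=8: →3(L), so W
n=9: →4(L), so W
n=10: →3(L), so W
n=11: →4(L), so W
n=12: →7(W), 5(W) — all W, so L
n=13: →8(W), 6(W) — all W, so L
n=14: →9(W), 7(W) — all W, so L
n=15: →10(W), 8(W) — all W, so L
n=16: →11(W), 9(W) — all W, so L
n=17: →12(L), so W
n=18: →13(L), so W
n=19: →14(L), so W
n=20: →15(L), so W
n=21: →16(L), so W
n=22: →15(L), so W
n=23: →16(L), so W
n=24: →19(W), 17(W) — all W, so L
n=25: →20(W), 18(W) — all W, so L
n=26: →21(W), 19(W) — all W, so L
n=27: →22(W), 20(W) — all W, so L
n=28: →23(W), 21(W) — all W, so L
n=29: →24(L), so W
From 29, the L positions reachable in one move are: 24.

Remove 5, leaving 24.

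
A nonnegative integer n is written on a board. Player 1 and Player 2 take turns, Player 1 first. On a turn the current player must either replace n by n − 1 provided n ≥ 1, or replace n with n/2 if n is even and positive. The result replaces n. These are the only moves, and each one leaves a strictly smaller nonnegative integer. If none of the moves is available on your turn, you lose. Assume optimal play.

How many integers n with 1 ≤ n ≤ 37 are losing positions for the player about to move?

18

Label each position W (a win for the player to move) or L (a loss). A position with no legal move is L; any other position is W exactly when some move reaches an L, and L when every move reaches a W.
n=0: no move → L
n=1: reaches L-position 0 → W
n=2: only reaches 1(W), which is W → L
n=3: reaches L-position 2 → W
n=4: reaches L-position 2 → W
n=5: only reaches 4(W), which is W → L
n=6: reaches L-position 5 → W
n=7: only reaches 6(W), which is W → L
n=8: reaches L-position 7 → W
n=9: only reaches 8(W), which is W → L
n=10: reaches L-position 5 → W
n=11: only reaches 10(W), which is W → L
n=12: reaches L-position 11 → W
n=13: only reaches 12(W), which is W → L
n=14: reaches L-position 7 → W
n=15: only reaches 14(W), which is W → L
n=16: reaches L-position 15 → W
n=17: only reaches 16(W), which is W → L
n=18: reaches L-position 9 → W
n=19: only reaches 18(W), which is W → L
n=20: reaches L-position 19 → W
n=21: only reaches 20(W), which is W → L
n=22: reaches L-position 11 → W
n=23: only reaches 22(W), which is W → L
n=24: reaches L-position 23 → W
n=25: only reaches 24(W), which is W → L
n=26: reaches L-position 13 → W
n=27: only reaches 26(W), which is W → L
n=28: reaches L-position 27 → W
n=29: only reaches 28(W), which is W → L
n=30: reaches L-position 15 → W
n=31: only reaches 30(W), which is W → L
n=32: reaches L-position 31 → W
n=33: only reaches 32(W), which is W → L
n=34: reaches L-position 17 → W
n=35: only reaches 34(W), which is W → L
n=36: reaches L-position 35 → W
n=37: only reaches 36(W), which is W → L
L entries with 1 ≤ n ≤ 37 (n=0 is outside the asked range and is not counted): n = 2, 5, 7, 9, 11, 13, 15, 17, 19, 21, 23, 25, 27, 29, 31, 33, 35, 37; that makes 18.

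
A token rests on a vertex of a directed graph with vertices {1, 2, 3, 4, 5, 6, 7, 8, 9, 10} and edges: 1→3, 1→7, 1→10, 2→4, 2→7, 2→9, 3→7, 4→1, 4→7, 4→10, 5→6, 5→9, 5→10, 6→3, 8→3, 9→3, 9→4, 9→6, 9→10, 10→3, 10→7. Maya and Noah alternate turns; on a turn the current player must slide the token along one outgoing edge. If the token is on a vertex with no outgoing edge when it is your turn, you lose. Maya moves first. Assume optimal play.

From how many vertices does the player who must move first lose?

3

Use the standard recursion: the mover loses at a terminal position; elsewhere, the mover wins exactly when some move hands the opponent an L position.
Every edge goes from a vertex to one that appears earlier in the order 7, 3, 10, 1, 4, 6, 9, 2, 8, 5, so processing vertices in that order labels each vertex after all of its successors.
7: no outgoing edge → L
3: →7(L), so W
10: →7(L), so W
1: →7(L), so W
4: →7(L), so W
6: →3(W) only, which is W, so L
9: →6(L), so W
2: →7(L), so W
8: →3(W) only, which is W, so L
5: →6(L), so W
The L vertices are 6, 7, 8; that is 3 in all.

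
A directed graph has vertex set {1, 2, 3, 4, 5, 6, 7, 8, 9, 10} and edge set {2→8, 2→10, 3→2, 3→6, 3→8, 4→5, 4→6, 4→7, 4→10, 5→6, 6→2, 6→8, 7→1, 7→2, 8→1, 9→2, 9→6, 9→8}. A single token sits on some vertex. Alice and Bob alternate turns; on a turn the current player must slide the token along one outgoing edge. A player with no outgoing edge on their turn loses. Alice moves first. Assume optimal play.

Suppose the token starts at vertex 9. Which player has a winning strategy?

Positions with no move are L. A position that does have a move is losing for the player to move precisely when every available move leads to a winning position for the opponent. Fill in the labels:
Every edge goes from a vertex to one that appears earlier in the order 10, 1, 8, 2, 6, 9, 7, 5, 3, 4, so processing vertices in that order labels each vertex after all of its successors.
10: no outgoing edge → L
1: no outgoing edge → L
8: reaches L-position 1 → W
2: reaches L-position 10 → W
6: only reaches 2(W), 8(W), all W → L
9: reaches L-position 6 → W
7: reaches L-position 1 → W
5: reaches L-position 6 → W
3: reaches L-position 6 → W
4: reaches L-position 6 → W
The starting position 9 is W: Alice should move to 6, handing over an L position.

Alice wins.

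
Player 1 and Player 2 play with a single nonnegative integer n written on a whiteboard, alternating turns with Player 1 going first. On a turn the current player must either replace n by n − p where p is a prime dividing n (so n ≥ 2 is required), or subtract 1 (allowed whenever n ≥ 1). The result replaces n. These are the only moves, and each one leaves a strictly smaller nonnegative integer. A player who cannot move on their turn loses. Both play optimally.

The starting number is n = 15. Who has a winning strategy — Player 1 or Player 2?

Use the standard recursion: the mover loses at a terminal position; elsewhere, the mover wins exactly when some move hands the opponent an L position.
n=0: no move → L
n=1: →0(L), so W
n=2: →0(L), so W
n=3: →0(L), so W
n=4: →2(W), 3(W) — all W, so L
n=5: →0(L), so W
n=6: →4(L), so W
n=7: →0(L), so W
n=8: →6(W), 7(W) — all W, so L
n=9: →8(L), so W
n=10: →8(L), so W
n=11: →0(L), so W
n=12: →9(W), 10(W), 11(W) — all W, so L
n=13: →0(L), so W
n=14: →12(L), so W
n=15: →12(L), so W
From 15 Player 1 can move to 12, reaching an L position.

Player 1 wins.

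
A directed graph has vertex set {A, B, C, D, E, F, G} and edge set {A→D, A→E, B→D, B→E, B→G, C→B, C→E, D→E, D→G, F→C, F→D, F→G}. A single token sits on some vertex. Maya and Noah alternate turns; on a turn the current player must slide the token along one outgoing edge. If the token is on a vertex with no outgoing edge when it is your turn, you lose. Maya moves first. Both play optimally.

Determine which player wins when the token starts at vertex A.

Classify positions by backward induction: terminal positions (no move available) are L. From any other position, the mover wins iff some move reaches an L.
Every edge goes from a vertex to one that appears earlier in the order E, G, D, A, B, C, F, so processing vertices in that order labels each vertex after all of its successors.
E: no outgoing edge → L
G: no outgoing edge → L
D: →G(L), so W
A: →E(L), so W
B: →G(L), so W
C: →E(L), so W
F: →G(L), so W
The starting position A is W: Maya should move to E, handing over an L position.

Maya wins.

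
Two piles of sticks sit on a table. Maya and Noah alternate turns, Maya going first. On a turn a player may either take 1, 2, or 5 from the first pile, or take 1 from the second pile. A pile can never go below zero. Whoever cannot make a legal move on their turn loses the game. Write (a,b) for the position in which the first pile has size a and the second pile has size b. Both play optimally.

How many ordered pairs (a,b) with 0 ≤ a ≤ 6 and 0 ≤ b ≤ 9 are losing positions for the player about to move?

Use the standard recursion: the mover loses at a terminal position; elsewhere, the mover wins exactly when some move hands the opponent an L position.
Every move lowers a or b (never raises either), so fill the grid row by row in increasing a, and left to right within a row: each cell's successors are then already labelled.
      b=0  b=1  b=2  b=3  b=4  b=5  b=6  b=7  b=8  b=9
a=0:    L    W    L    W    L    W    L    W    L    W
a=1:    W    L    W    L    W    L    W    L    W    L
a=2:    W    W    W    W    W    W    W    W    W    W
a=3:    L    W    L    W    L    W    L    W    L    W
a=4:    W    L    W    L    W    L    W    L    W    L
a=5:    W    W    W    W    W    W    W    W    W    W
a=6:    L    W    L    W    L    W    L    W    L    W
Cells with no legal move (terminal, hence L): (0,0).
The remaining L cells, each justified by listing all of its moves:
(0,2): →(0,1)(W) only, which is W, so L
(0,4): →(0,3)(W) only, which is W, so L
(0,6): →(0,5)(W) only, which is W, so L
(0,8): →(0,7)(W) only, which is W, so L
(1,1): →(0,1)(W), (1,0)(W) — all W, so L
(1,3): →(0,3)(W), (1,2)(W) — all W, so L
(1,5): →(0,5)(W), (1,4)(W) — all W, so L
(1,7): →(0,7)(W), (1,6)(W) — all W, so L
(1,9): →(0,9)(W), (1,8)(W) — all W, so L
(3,0): →(2,0)(W), (1,0)(W) — all W, so L
(3,2): →(2,2)(W), (1,2)(W), (3,1)(W) — all W, so L
(3,4): →(2,4)(W), (1,4)(W), (3,3)(W) — all W, so L
(3,6): →(2,6)(W), (1,6)(W), (3,5)(W) — all W, so L
(3,8): →(2,8)(W), (1,8)(W), (3,7)(W) — all W, so L
(4,1): →(3,1)(W), (2,1)(W), (4,0)(W) — all W, so L
(4,3): →(3,3)(W), (2,3)(W), (4,2)(W) — all W, so L
(4,5): →(3,5)(W), (2,5)(W), (4,4)(W) — all W, so L
(4,7): →(3,7)(W), (2,7)(W), (4,6)(W) — all W, so L
(4,9): →(3,9)(W), (2,9)(W), (4,8)(W) — all W, so L
(6,0): →(5,0)(W), (4,0)(W), (1,0)(W) — all W, so L
(6,2): →(5,2)(W), (4,2)(W), (1,2)(W), (6,1)(W) — all W, so L
(6,4): →(5,4)(W), (4,4)(W), (1,4)(W), (6,3)(W) — all W, so L
(6,6): →(5,6)(W), (4,6)(W), (1,6)(W), (6,5)(W) — all W, so L
(6,8): →(5,8)(W), (4,8)(W), (1,8)(W), (6,7)(W) — all W, so L
Every other cell has at least one move into one of the L cells above, so it is W.
L cells per row: a=0: 5, a=1: 5, a=2: 0, a=3: 5, a=4: 5, a=5: 0, a=6: 5; total 25.

25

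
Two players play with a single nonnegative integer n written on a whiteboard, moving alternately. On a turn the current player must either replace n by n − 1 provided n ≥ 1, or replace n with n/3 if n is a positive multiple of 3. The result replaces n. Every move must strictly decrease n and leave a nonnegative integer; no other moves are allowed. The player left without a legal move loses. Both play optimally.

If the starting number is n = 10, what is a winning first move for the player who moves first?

Move to 9.

Positions with no move are L. A position that does have a move is losing for the player to move precisely when every available move leads to a winning position for the opponent. Fill in the labels:
n=0: no move → L
n=1: W (go to 0, an L position)
n=2: L (sole option 1(W) is W)
n=3: W (go to 2, an L position)
n=4: L (sole option 3(W) is W)
n=5: W (go to 4, an L position)
n=6: W (go to 2, an L position)
n=7: L (sole option 6(W) is W)
n=8: W (go to 7, an L position)
n=9: L (options 3(W), 8(W) are all W)
n=10: W (go to 9, an L position)
From 10, the L positions reachable in one move are: 9.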